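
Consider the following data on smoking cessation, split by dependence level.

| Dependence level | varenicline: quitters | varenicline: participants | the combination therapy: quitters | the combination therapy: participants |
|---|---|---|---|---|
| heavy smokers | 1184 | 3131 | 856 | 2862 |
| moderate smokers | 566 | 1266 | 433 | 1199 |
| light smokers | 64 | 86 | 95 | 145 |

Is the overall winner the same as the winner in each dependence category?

Heavy smokers: varenicline 1184/3131 = 37.8%, the combination therapy 856/2862 = 29.9% → varenicline
Moderate smokers: varenicline 566/1266 = 44.7%, the combination therapy 433/1199 = 36.1% → varenicline
Light smokers: varenicline 64/86 = 74.4%, the combination therapy 95/145 = 65.5% → varenicline
Overall: varenicline 1814/4483 = 40.5%, the combination therapy 1384/4206 = 32.9% → varenicline
Varenicline wins overall and in every dependence group — no reversal.

Yes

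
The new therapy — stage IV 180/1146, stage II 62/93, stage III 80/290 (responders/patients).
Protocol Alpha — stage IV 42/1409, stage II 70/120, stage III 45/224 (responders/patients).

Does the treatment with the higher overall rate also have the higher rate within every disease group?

Stage IV: the new therapy 180/1146 = 15.7%, Protocol Alpha 42/1409 = 3.0% → the new therapy
Stage II: the new therapy 62/93 = 66.7%, Protocol Alpha 70/120 = 58.3% → the new therapy
Stage III: the new therapy 80/290 = 27.6%, Protocol Alpha 45/224 = 20.1% → the new therapy
Overall: the new therapy 322/1529 = 21.1%, Protocol Alpha 157/1753 = 9.0% → the new therapy
The new therapy wins overall and in every disease group — no reversal.

Yes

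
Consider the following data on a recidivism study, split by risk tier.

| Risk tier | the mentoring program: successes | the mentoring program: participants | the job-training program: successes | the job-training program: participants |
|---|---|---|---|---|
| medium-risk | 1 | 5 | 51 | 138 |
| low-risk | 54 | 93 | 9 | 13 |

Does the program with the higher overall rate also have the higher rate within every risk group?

No

Medium-risk: the mentoring program 1/5 = 20.0%, the job-training program 51/138 = 37.0% → the job-training program
Low-risk: the mentoring program 54/93 = 58.1%, the job-training program 9/13 = 69.2% → the job-training program
Overall: the mentoring program 55/98 = 56.1%, the job-training program 60/151 = 39.7% → the mentoring program
The job-training program wins each risk group but the mentoring program wins overall — the comparison reverses. The job-training program's participants skew toward medium-risk, which has a lower base rate.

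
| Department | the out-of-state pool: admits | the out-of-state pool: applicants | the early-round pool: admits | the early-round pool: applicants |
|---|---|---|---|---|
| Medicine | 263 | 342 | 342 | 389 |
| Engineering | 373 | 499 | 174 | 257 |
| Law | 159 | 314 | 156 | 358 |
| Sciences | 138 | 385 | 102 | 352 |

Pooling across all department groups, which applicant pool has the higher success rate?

Medicine: the out-of-state pool 263/342 = 76.9%, the early-round pool 342/389 = 87.9% → the early-round pool
Engineering: the out-of-state pool 373/499 = 74.7%, the early-round pool 174/257 = 67.7% → the out-of-state pool
Law: the out-of-state pool 159/314 = 50.6%, the early-round pool 156/358 = 43.6% → the out-of-state pool
Sciences: the out-of-state pool 138/385 = 35.8%, the early-round pool 102/352 = 29.0% → the out-of-state pool
Overall: the out-of-state pool 933/1540 = 60.6%, the early-round pool 774/1356 = 57.1% → the out-of-state pool
(Neither sweeps every department group, but the out-of-state pool has the higher pooled rate.)

the out-of-state pool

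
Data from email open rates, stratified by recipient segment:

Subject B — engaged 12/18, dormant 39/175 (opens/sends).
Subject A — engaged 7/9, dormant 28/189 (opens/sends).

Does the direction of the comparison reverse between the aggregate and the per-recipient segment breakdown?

Engaged: Subject B 12/18 = 66.7%, Subject A 7/9 = 77.8% → Subject A
Dormant: Subject B 39/175 = 22.3%, Subject A 28/189 = 14.8% → Subject B
Overall: Subject B 51/193 = 26.4%, Subject A 35/198 = 17.7% → Subject B
Neither sweeps: Subject B wins 1 of 2 groups, Subject A wins 1. Subject B wins overall but not every group — no Simpson reversal.

No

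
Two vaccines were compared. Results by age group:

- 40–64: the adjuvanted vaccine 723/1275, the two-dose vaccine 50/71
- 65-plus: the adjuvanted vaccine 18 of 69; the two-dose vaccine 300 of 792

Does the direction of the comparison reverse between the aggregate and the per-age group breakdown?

40–64: the adjuvanted vaccine 723/1275 = 56.7%, the two-dose vaccine 50/71 = 70.4% → the two-dose vaccine
65-plus: the adjuvanted vaccine 18/69 = 26.1%, the two-dose vaccine 300/792 = 37.9% → the two-dose vaccine
Overall: the adjuvanted vaccine 741/1344 = 55.1%, the two-dose vaccine 350/863 = 40.6% → the adjuvanted vaccine
The two-dose vaccine wins each age group but the adjuvanted vaccine wins overall — the comparison reverses. The two-dose vaccine's recipients skew toward 65-plus, which has a lower base rate.

Yes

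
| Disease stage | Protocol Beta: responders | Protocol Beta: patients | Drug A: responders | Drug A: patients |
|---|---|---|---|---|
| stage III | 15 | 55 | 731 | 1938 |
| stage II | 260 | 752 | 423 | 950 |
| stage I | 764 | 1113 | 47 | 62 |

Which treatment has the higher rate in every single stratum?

Drug A

Stage III: Protocol Beta 15/55 = 27.3%, Drug A 731/1938 = 37.7% → Drug A
Stage II: Protocol Beta 260/752 = 34.6%, Drug A 423/950 = 44.5% → Drug A
Stage I: Protocol Beta 764/1113 = 68.6%, Drug A 47/62 = 75.8% → Drug A
Drug A has the higher rate in all 3 groups.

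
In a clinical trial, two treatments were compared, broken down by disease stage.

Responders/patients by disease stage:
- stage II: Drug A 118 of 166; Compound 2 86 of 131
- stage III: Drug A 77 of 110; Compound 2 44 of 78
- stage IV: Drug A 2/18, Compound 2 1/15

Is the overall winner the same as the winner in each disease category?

Yes

Stage II: Drug A 118/166 = 71.1%, Compound 2 86/131 = 65.6% → Drug A
Stage III: Drug A 77/110 = 70.0%, Compound 2 44/78 = 56.4% → Drug A
Stage IV: Drug A 2/18 = 11.1%, Compound 2 1/15 = 6.7% → Drug A
Overall: Drug A 197/294 = 67.0%, Compound 2 131/224 = 58.5% → Drug A
Drug A wins overall and in every disease group — no reversal.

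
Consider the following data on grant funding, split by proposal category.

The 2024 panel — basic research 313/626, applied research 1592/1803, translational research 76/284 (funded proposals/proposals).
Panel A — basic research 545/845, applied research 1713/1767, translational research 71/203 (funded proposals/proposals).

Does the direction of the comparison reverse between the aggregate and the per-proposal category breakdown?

Basic research: the 2024 panel 313/626 = 50.0%, Panel A 545/845 = 64.5% → Panel A
Applied research: the 2024 panel 1592/1803 = 88.3%, Panel A 1713/1767 = 96.9% → Panel A
Translational research: the 2024 panel 76/284 = 26.8%, Panel A 71/203 = 35.0% → Panel A
Overall: the 2024 panel 1981/2713 = 73.0%, Panel A 2329/2815 = 82.7% → Panel A
Panel A wins overall and in every proposal group — no reversal.

No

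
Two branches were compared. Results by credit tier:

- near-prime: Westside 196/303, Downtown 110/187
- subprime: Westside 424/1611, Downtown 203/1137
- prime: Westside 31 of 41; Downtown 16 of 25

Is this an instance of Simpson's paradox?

Near-prime: Westside 196/303 = 64.7%, Downtown 110/187 = 58.8% → Westside
Subprime: Westside 424/1611 = 26.3%, Downtown 203/1137 = 17.9% → Westside
Prime: Westside 31/41 = 75.6%, Downtown 16/25 = 64.0% → Westside
Overall: Westside 651/1955 = 33.3%, Downtown 329/1349 = 24.4% → Westside
Westside wins overall and in every credit group — no reversal.

No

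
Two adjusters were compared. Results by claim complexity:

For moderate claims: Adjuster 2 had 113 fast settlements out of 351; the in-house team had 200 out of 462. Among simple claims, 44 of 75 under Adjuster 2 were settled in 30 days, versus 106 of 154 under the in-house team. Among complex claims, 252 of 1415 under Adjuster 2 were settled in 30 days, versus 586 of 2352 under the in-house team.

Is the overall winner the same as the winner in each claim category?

Moderate: Adjuster 2 113/351 = 32.2%, the in-house team 200/462 = 43.3% → the in-house team
Simple: Adjuster 2 44/75 = 58.7%, the in-house team 106/154 = 68.8% → the in-house team
Complex: Adjuster 2 252/1415 = 17.8%, the in-house team 586/2352 = 24.9% → the in-house team
Overall: Adjuster 2 409/1841 = 22.2%, the in-house team 892/2968 = 30.1% → the in-house team
The in-house team wins overall and in every claim group — no reversal.

Yes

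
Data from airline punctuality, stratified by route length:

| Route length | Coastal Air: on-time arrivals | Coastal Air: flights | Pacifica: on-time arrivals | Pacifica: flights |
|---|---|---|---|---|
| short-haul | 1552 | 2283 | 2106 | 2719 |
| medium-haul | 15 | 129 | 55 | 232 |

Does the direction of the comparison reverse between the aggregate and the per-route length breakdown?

No

Short-haul: Coastal Air 1552/2283 = 68.0%, Pacifica 2106/2719 = 77.5% → Pacifica
Medium-haul: Coastal Air 15/129 = 11.6%, Pacifica 55/232 = 23.7% → Pacifica
Overall: Coastal Air 1567/2412 = 65.0%, Pacifica 2161/2951 = 73.2% → Pacifica
Pacifica wins overall and in every route group — no reversal.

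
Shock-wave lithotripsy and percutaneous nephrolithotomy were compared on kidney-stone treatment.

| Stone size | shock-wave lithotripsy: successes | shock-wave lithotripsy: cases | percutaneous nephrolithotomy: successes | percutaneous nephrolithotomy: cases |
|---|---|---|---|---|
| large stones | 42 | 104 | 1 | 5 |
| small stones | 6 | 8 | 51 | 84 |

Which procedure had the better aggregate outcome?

Large stones: shock-wave lithotripsy 42/104 = 40.4%, percutaneous nephrolithotomy 1/5 = 20.0% → shock-wave lithotripsy
Small stones: shock-wave lithotripsy 6/8 = 75.0%, percutaneous nephrolithotomy 51/84 = 60.7% → shock-wave lithotripsy
Overall: shock-wave lithotripsy 48/112 = 42.9%, percutaneous nephrolithotomy 52/89 = 58.4% → percutaneous nephrolithotomy
(Shock-wave lithotripsy wins every stone group but percutaneous nephrolithotomy wins overall — shock-wave lithotripsy's cases skew toward the low-rate large stones group.)

percutaneous nephrolithotomy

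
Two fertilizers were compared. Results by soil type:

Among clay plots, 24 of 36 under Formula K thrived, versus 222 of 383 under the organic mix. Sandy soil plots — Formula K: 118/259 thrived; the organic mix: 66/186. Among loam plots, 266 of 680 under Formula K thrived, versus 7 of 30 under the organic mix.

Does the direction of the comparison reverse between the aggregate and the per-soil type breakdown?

Yes

Clay: Formula K 24/36 = 66.7%, the organic mix 222/383 = 58.0% → Formula K
Sandy soil: Formula K 118/259 = 45.6%, the organic mix 66/186 = 35.5% → Formula K
Loam: Formula K 266/680 = 39.1%, the organic mix 7/30 = 23.3% → Formula K
Overall: Formula K 408/975 = 41.8%, the organic mix 295/599 = 49.2% → the organic mix
Formula K wins each soil group but the organic mix wins overall — the comparison reverses. Formula K's plots skew toward loam, which has a lower base rate.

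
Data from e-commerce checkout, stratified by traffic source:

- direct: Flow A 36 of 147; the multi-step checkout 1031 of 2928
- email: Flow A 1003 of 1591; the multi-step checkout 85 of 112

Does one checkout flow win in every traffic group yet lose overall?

Yes

Direct: Flow A 36/147 = 24.5%, the multi-step checkout 1031/2928 = 35.2% → the multi-step checkout
Email: Flow A 1003/1591 = 63.0%, the multi-step checkout 85/112 = 75.9% → the multi-step checkout
Overall: Flow A 1039/1738 = 59.8%, the multi-step checkout 1116/3040 = 36.7% → Flow A
The multi-step checkout wins each traffic group but Flow A wins overall — the comparison reverses. The multi-step checkout's sessions skew toward direct, which has a lower base rate.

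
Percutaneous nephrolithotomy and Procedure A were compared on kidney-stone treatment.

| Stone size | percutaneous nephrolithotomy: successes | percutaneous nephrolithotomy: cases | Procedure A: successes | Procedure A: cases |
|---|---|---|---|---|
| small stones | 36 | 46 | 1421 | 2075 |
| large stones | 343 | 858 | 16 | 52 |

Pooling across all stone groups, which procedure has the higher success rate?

Procedure A

Small stones: percutaneous nephrolithotomy 36/46 = 78.3%, Procedure A 1421/2075 = 68.5% → percutaneous nephrolithotomy
Large stones: percutaneous nephrolithotomy 343/858 = 40.0%, Procedure A 16/52 = 30.8% → percutaneous nephrolithotomy
Overall: percutaneous nephrolithotomy 379/904 = 41.9%, Procedure A 1437/2127 = 67.6% → Procedure A
(Percutaneous nephrolithotomy wins every stone group but Procedure A wins overall — percutaneous nephrolithotomy's cases skew toward the low-rate large stones group.)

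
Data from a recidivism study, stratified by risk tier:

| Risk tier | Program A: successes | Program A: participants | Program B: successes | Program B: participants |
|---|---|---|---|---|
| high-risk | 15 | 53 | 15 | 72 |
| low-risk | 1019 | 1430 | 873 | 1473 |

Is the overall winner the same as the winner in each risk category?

Yes

High-risk: Program A 15/53 = 28.3%, Program B 15/72 = 20.8% → Program A
Low-risk: Program A 1019/1430 = 71.3%, Program B 873/1473 = 59.3% → Program A
Overall: Program A 1034/1483 = 69.7%, Program B 888/1545 = 57.5% → Program A
Program A wins overall and in every risk group — no reversal.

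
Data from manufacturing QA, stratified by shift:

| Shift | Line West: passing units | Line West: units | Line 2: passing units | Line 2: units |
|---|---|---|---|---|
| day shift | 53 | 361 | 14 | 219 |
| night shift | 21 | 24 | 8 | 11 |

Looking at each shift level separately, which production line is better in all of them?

Day shift: Line West 53/361 = 14.7%, Line 2 14/219 = 6.4% → Line West
Night shift: Line West 21/24 = 87.5%, Line 2 8/11 = 72.7% → Line West
Line West has the higher rate in both groups.

Line West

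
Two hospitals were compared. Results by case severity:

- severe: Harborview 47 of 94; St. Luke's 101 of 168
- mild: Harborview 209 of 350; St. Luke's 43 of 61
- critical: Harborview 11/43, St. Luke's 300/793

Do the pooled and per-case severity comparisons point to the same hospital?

No

Severe: Harborview 47/94 = 50.0%, St. Luke's 101/168 = 60.1% → St. Luke's
Mild: Harborview 209/350 = 59.7%, St. Luke's 43/61 = 70.5% → St. Luke's
Critical: Harborview 11/43 = 25.6%, St. Luke's 300/793 = 37.8% → St. Luke's
Overall: Harborview 267/487 = 54.8%, St. Luke's 444/1022 = 43.4% → Harborview
St. Luke's wins each case group but Harborview wins overall — the comparison reverses. St. Luke's's patients skew toward critical, which has a lower base rate.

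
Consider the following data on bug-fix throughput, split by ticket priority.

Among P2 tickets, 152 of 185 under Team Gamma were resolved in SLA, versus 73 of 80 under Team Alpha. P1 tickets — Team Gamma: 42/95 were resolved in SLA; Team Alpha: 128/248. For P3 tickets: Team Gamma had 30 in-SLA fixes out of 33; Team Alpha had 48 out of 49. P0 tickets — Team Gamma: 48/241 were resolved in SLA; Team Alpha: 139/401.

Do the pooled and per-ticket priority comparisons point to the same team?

Yes

P2: Team Gamma 152/185 = 82.2%, Team Alpha 73/80 = 91.2% → Team Alpha
P1: Team Gamma 42/95 = 44.2%, Team Alpha 128/248 = 51.6% → Team Alpha
P3: Team Gamma 30/33 = 90.9%, Team Alpha 48/49 = 98.0% → Team Alpha
P0: Team Gamma 48/241 = 19.9%, Team Alpha 139/401 = 34.7% → Team Alpha
Overall: Team Gamma 272/554 = 49.1%, Team Alpha 388/778 = 49.9% → Team Alpha
Team Alpha wins overall and in every ticket group — no reversal.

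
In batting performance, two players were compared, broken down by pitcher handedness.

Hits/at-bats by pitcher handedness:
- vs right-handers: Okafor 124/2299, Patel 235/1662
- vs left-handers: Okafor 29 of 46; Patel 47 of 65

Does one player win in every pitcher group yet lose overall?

No

Vs right-handers: Okafor 124/2299 = 5.4%, Patel 235/1662 = 14.1% → Patel
Vs left-handers: Okafor 29/46 = 63.0%, Patel 47/65 = 72.3% → Patel
Overall: Okafor 153/2345 = 6.5%, Patel 282/1727 = 16.3% → Patel
Patel wins overall and in every pitcher group — no reversal.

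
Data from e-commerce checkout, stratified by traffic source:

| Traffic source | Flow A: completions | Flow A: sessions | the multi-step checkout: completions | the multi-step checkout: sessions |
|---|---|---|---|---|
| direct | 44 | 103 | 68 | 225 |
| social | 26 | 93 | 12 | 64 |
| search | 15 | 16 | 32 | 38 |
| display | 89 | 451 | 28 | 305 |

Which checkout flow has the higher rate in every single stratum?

Direct: Flow A 44/103 = 42.7%, the multi-step checkout 68/225 = 30.2% → Flow A
Social: Flow A 26/93 = 28.0%, the multi-step checkout 12/64 = 18.8% → Flow A
Search: Flow A 15/16 = 93.8%, the multi-step checkout 32/38 = 84.2% → Flow A
Display: Flow A 89/451 = 19.7%, the multi-step checkout 28/305 = 9.2% → Flow A
Flow A has the higher rate in all 4 groups.

Flow A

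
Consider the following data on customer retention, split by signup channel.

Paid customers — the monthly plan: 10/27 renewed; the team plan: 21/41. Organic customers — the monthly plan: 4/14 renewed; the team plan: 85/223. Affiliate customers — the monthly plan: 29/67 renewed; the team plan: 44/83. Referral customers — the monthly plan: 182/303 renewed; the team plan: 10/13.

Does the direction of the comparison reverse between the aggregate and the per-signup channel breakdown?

Yes

Paid: the monthly plan 10/27 = 37.0%, the team plan 21/41 = 51.2% → the team plan
Organic: the monthly plan 4/14 = 28.6%, the team plan 85/223 = 38.1% → the team plan
Affiliate: the monthly plan 29/67 = 43.3%, the team plan 44/83 = 53.0% → the team plan
Referral: the monthly plan 182/303 = 60.1%, the team plan 10/13 = 76.9% → the team plan
Overall: the monthly plan 225/411 = 54.7%, the team plan 160/360 = 44.4% → the monthly plan
The team plan wins each signup group but the monthly plan wins overall — the comparison reverses. The team plan's customers skew toward organic, which has a lower base rate.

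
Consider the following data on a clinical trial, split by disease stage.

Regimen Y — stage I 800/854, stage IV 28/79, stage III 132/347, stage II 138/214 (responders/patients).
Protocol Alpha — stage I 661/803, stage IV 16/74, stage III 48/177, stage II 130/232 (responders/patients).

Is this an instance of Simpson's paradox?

No

Stage I: Regimen Y 800/854 = 93.7%, Protocol Alpha 661/803 = 82.3% → Regimen Y
Stage IV: Regimen Y 28/79 = 35.4%, Protocol Alpha 16/74 = 21.6% → Regimen Y
Stage III: Regimen Y 132/347 = 38.0%, Protocol Alpha 48/177 = 27.1% → Regimen Y
Stage II: Regimen Y 138/214 = 64.5%, Protocol Alpha 130/232 = 56.0% → Regimen Y
Overall: Regimen Y 1098/1494 = 73.5%, Protocol Alpha 855/1286 = 66.5% → Regimen Y
Regimen Y wins overall and in every disease group — no reversal.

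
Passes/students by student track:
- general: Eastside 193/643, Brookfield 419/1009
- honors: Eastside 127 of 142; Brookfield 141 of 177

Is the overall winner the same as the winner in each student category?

No

General: Eastside 193/643 = 30.0%, Brookfield 419/1009 = 41.5% → Brookfield
Honors: Eastside 127/142 = 89.4%, Brookfield 141/177 = 79.7% → Eastside
Overall: Eastside 320/785 = 40.8%, Brookfield 560/1186 = 47.2% → Brookfield
Neither sweeps: Eastside wins 1 of 2 groups, Brookfield wins 1. Brookfield wins overall but not every group — no Simpson reversal.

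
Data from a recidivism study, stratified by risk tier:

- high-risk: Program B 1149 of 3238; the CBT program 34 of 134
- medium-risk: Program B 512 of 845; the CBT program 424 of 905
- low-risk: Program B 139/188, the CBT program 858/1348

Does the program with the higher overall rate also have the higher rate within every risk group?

High-risk: Program B 1149/3238 = 35.5%, the CBT program 34/134 = 25.4% → Program B
Medium-risk: Program B 512/845 = 60.6%, the CBT program 424/905 = 46.9% → Program B
Low-risk: Program B 139/188 = 73.9%, the CBT program 858/1348 = 63.6% → Program B
Overall: Program B 1800/4271 = 42.1%, the CBT program 1316/2387 = 55.1% → the CBT program
Program B wins each risk group but the CBT program wins overall — the comparison reverses. Program B's participants skew toward high-risk, which has a lower base rate.

No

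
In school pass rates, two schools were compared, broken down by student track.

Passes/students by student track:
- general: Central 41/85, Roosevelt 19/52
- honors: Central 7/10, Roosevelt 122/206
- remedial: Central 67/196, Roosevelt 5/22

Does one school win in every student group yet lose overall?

General: Central 41/85 = 48.2%, Roosevelt 19/52 = 36.5% → Central
Honors: Central 7/10 = 70.0%, Roosevelt 122/206 = 59.2% → Central
Remedial: Central 67/196 = 34.2%, Roosevelt 5/22 = 22.7% → Central
Overall: Central 115/291 = 39.5%, Roosevelt 146/280 = 52.1% → Roosevelt
Central wins each student group but Roosevelt wins overall — the comparison reverses. Central's students skew toward remedial, which has a lower base rate.

Yes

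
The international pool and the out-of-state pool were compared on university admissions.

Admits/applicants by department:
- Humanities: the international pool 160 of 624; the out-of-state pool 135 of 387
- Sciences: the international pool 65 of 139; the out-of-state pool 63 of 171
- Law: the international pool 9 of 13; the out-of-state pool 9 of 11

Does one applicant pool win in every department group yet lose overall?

No

Humanities: the international pool 160/624 = 25.6%, the out-of-state pool 135/387 = 34.9% → the out-of-state pool
Sciences: the international pool 65/139 = 46.8%, the out-of-state pool 63/171 = 36.8% → the international pool
Law: the international pool 9/13 = 69.2%, the out-of-state pool 9/11 = 81.8% → the out-of-state pool
Overall: the international pool 234/776 = 30.2%, the out-of-state pool 207/569 = 36.4% → the out-of-state pool
Neither sweeps: the international pool wins 1 of 3 groups, the out-of-state pool wins 2. The out-of-state pool wins overall but not every group — no Simpson reversal.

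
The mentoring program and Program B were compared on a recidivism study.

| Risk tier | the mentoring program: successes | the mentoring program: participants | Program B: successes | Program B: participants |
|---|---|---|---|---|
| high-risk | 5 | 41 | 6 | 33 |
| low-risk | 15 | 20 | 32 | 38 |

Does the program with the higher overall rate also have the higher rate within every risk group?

Yes

High-risk: the mentoring program 5/41 = 12.2%, Program B 6/33 = 18.2% → Program B
Low-risk: the mentoring program 15/20 = 75.0%, Program B 32/38 = 84.2% → Program B
Overall: the mentoring program 20/61 = 32.8%, Program B 38/71 = 53.5% → Program B
Program B wins overall and in every risk group — no reversal.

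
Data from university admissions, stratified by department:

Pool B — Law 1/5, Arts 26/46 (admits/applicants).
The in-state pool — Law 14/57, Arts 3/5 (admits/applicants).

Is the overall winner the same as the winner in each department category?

No

Law: Pool B 1/5 = 20.0%, the in-state pool 14/57 = 24.6% → the in-state pool
Arts: Pool B 26/46 = 56.5%, the in-state pool 3/5 = 60.0% → the in-state pool
Overall: Pool B 27/51 = 52.9%, the in-state pool 17/62 = 27.4% → Pool B
The in-state pool wins each department group but Pool B wins overall — the comparison reverses. The in-state pool's applicants skew toward Law, which has a lower base rate.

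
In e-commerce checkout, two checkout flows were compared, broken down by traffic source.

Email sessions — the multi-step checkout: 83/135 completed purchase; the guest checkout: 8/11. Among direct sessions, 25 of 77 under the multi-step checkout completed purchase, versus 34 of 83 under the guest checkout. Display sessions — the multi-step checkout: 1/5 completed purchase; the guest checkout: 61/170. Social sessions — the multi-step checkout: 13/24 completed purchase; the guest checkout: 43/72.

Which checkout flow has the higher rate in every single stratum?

the guest checkout

Email: the multi-step checkout 83/135 = 61.5%, the guest checkout 8/11 = 72.7% → the guest checkout
Direct: the multi-step checkout 25/77 = 32.5%, the guest checkout 34/83 = 41.0% → the guest checkout
Display: the multi-step checkout 1/5 = 20.0%, the guest checkout 61/170 = 35.9% → the guest checkout
Social: the multi-step checkout 13/24 = 54.2%, the guest checkout 43/72 = 59.7% → the guest checkout
The guest checkout has the higher rate in all 4 groups.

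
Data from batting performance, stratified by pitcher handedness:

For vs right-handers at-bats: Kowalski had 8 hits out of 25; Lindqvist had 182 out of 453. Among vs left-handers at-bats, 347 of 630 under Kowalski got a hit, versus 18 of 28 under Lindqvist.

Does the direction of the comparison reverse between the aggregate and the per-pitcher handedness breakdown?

Vs right-handers: Kowalski 8/25 = 32.0%, Lindqvist 182/453 = 40.2% → Lindqvist
Vs left-handers: Kowalski 347/630 = 55.1%, Lindqvist 18/28 = 64.3% → Lindqvist
Overall: Kowalski 355/655 = 54.2%, Lindqvist 200/481 = 41.6% → Kowalski
Lindqvist wins each pitcher group but Kowalski wins overall — the comparison reverses. Lindqvist's at-bats skew toward vs right-handers, which has a lower base rate.

Yes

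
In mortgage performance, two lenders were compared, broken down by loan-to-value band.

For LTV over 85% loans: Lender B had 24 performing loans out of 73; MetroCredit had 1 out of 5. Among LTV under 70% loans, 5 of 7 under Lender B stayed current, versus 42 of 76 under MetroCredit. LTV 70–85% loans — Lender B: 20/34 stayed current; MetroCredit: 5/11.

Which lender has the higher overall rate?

LTV over 85%: Lender B 24/73 = 32.9%, MetroCredit 1/5 = 20.0% → Lender B
LTV under 70%: Lender B 5/7 = 71.4%, MetroCredit 42/76 = 55.3% → Lender B
LTV 70–85%: Lender B 20/34 = 58.8%, MetroCredit 5/11 = 45.5% → Lender B
Overall: Lender B 49/114 = 43.0%, MetroCredit 48/92 = 52.2% → MetroCredit
(Lender B wins every loan-to-value group but MetroCredit wins overall — Lender B's loans skew toward the low-rate LTV over 85% group.)

MetroCredit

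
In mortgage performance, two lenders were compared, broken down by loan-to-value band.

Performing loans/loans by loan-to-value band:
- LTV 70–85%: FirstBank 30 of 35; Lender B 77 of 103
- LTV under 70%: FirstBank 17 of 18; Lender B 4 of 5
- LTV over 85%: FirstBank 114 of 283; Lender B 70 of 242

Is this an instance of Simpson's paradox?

LTV 70–85%: FirstBank 30/35 = 85.7%, Lender B 77/103 = 74.8% → FirstBank
LTV under 70%: FirstBank 17/18 = 94.4%, Lender B 4/5 = 80.0% → FirstBank
LTV over 85%: FirstBank 114/283 = 40.3%, Lender B 70/242 = 28.9% → FirstBank
Overall: FirstBank 161/336 = 47.9%, Lender B 151/350 = 43.1% → FirstBank
FirstBank wins overall and in every loan-to-value group — no reversal.

No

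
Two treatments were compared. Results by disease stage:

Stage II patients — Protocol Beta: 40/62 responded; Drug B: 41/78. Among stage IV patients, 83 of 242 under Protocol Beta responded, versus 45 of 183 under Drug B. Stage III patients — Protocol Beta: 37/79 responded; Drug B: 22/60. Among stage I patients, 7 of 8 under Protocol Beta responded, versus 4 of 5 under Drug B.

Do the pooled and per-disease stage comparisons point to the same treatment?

Stage II: Protocol Beta 40/62 = 64.5%, Drug B 41/78 = 52.6% → Protocol Beta
Stage IV: Protocol Beta 83/242 = 34.3%, Drug B 45/183 = 24.6% → Protocol Beta
Stage III: Protocol Beta 37/79 = 46.8%, Drug B 22/60 = 36.7% → Protocol Beta
Stage I: Protocol Beta 7/8 = 87.5%, Drug B 4/5 = 80.0% → Protocol Beta
Overall: Protocol Beta 167/391 = 42.7%, Drug B 112/326 = 34.4% → Protocol Beta
Protocol Beta wins overall and in every disease group — no reversal.

Yes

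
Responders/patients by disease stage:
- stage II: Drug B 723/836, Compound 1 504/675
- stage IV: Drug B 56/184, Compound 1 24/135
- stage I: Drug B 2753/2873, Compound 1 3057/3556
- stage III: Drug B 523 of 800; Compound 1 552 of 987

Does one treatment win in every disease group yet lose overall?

No

Stage II: Drug B 723/836 = 86.5%, Compound 1 504/675 = 74.7% → Drug B
Stage IV: Drug B 56/184 = 30.4%, Compound 1 24/135 = 17.8% → Drug B
Stage I: Drug B 2753/2873 = 95.8%, Compound 1 3057/3556 = 86.0% → Drug B
Stage III: Drug B 523/800 = 65.4%, Compound 1 552/987 = 55.9% → Drug B
Overall: Drug B 4055/4693 = 86.4%, Compound 1 4137/5353 = 77.3% → Drug B
Drug B wins overall and in every disease group — no reversal.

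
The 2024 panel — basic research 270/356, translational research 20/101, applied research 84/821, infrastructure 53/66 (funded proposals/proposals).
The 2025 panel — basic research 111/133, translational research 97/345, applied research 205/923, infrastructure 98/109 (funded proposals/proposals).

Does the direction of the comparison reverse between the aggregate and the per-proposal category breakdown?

No

Basic research: the 2024 panel 270/356 = 75.8%, the 2025 panel 111/133 = 83.5% → the 2025 panel
Translational research: the 2024 panel 20/101 = 19.8%, the 2025 panel 97/345 = 28.1% → the 2025 panel
Applied research: the 2024 panel 84/821 = 10.2%, the 2025 panel 205/923 = 22.2% → the 2025 panel
Infrastructure: the 2024 panel 53/66 = 80.3%, the 2025 panel 98/109 = 89.9% → the 2025 panel
Overall: the 2024 panel 427/1344 = 31.8%, the 2025 panel 511/1510 = 33.8% → the 2025 panel
The 2025 panel wins overall and in every proposal group — no reversal.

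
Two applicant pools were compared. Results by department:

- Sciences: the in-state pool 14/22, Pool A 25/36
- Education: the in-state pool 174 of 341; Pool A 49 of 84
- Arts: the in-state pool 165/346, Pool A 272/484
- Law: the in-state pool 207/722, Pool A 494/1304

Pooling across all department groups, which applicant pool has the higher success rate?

Pool A

Sciences: the in-state pool 14/22 = 63.6%, Pool A 25/36 = 69.4% → Pool A
Education: the in-state pool 174/341 = 51.0%, Pool A 49/84 = 58.3% → Pool A
Arts: the in-state pool 165/346 = 47.7%, Pool A 272/484 = 56.2% → Pool A
Law: the in-state pool 207/722 = 28.7%, Pool A 494/1304 = 37.9% → Pool A
Overall: the in-state pool 560/1431 = 39.1%, Pool A 840/1908 = 44.0% → Pool A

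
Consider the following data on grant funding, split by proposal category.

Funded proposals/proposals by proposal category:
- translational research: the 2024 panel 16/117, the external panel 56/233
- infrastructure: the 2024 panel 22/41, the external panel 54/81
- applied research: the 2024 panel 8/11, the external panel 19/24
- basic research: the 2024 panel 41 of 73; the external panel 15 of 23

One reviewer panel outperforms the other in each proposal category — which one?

the external panel

Translational research: the 2024 panel 16/117 = 13.7%, the external panel 56/233 = 24.0% → the external panel
Infrastructure: the 2024 panel 22/41 = 53.7%, the external panel 54/81 = 66.7% → the external panel
Applied research: the 2024 panel 8/11 = 72.7%, the external panel 19/24 = 79.2% → the external panel
Basic research: the 2024 panel 41/73 = 56.2%, the external panel 15/23 = 65.2% → the external panel
The external panel has the higher rate in all 4 groups.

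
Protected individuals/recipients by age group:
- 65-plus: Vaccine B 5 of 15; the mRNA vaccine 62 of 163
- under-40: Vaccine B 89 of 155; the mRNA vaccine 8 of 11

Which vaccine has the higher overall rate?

65-plus: Vaccine B 5/15 = 33.3%, the mRNA vaccine 62/163 = 38.0% → the mRNA vaccine
Under-40: Vaccine B 89/155 = 57.4%, the mRNA vaccine 8/11 = 72.7% → the mRNA vaccine
Overall: Vaccine B 94/170 = 55.3%, the mRNA vaccine 70/174 = 40.2% → Vaccine B
(The mRNA vaccine wins every age group but Vaccine B wins overall — the mRNA vaccine's recipients skew toward the low-rate 65-plus group.)

Vaccine B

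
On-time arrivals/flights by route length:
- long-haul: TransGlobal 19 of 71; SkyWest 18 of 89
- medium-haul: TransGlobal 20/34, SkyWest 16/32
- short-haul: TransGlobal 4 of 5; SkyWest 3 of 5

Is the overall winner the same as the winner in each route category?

Long-haul: TransGlobal 19/71 = 26.8%, SkyWest 18/89 = 20.2% → TransGlobal
Medium-haul: TransGlobal 20/34 = 58.8%, SkyWest 16/32 = 50.0% → TransGlobal
Short-haul: TransGlobal 4/5 = 80.0%, SkyWest 3/5 = 60.0% → TransGlobal
Overall: TransGlobal 43/110 = 39.1%, SkyWest 37/126 = 29.4% → TransGlobal
TransGlobal wins overall and in every route group — no reversal.

Yes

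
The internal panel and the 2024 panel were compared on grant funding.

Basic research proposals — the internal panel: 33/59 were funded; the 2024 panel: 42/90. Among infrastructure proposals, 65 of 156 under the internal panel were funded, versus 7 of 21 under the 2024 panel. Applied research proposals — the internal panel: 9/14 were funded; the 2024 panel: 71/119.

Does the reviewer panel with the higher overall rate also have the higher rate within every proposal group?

No

Basic research: the internal panel 33/59 = 55.9%, the 2024 panel 42/90 = 46.7% → the internal panel
Infrastructure: the internal panel 65/156 = 41.7%, the 2024 panel 7/21 = 33.3% → the internal panel
Applied research: the internal panel 9/14 = 64.3%, the 2024 panel 71/119 = 59.7% → the internal panel
Overall: the internal panel 107/229 = 46.7%, the 2024 panel 120/230 = 52.2% → the 2024 panel
The internal panel wins each proposal group but the 2024 panel wins overall — the comparison reverses. The internal panel's proposals skew toward infrastructure, which has a lower base rate.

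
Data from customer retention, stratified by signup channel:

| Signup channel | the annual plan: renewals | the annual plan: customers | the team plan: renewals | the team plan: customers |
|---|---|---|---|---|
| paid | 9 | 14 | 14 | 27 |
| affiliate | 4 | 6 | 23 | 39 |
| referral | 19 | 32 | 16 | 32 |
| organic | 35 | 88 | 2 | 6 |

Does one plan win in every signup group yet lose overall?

Yes

Paid: the annual plan 9/14 = 64.3%, the team plan 14/27 = 51.9% → the annual plan
Affiliate: the annual plan 4/6 = 66.7%, the team plan 23/39 = 59.0% → the annual plan
Referral: the annual plan 19/32 = 59.4%, the team plan 16/32 = 50.0% → the annual plan
Organic: the annual plan 35/88 = 39.8%, the team plan 2/6 = 33.3% → the annual plan
Overall: the annual plan 67/140 = 47.9%, the team plan 55/104 = 52.9% → the team plan
The annual plan wins each signup group but the team plan wins overall — the comparison reverses. The annual plan's customers skew toward organic, which has a lower base rate.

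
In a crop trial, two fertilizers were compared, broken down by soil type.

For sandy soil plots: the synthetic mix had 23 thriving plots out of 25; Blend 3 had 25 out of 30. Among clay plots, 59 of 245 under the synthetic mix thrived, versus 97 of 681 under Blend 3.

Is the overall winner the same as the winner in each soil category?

Sandy soil: the synthetic mix 23/25 = 92.0%, Blend 3 25/30 = 83.3% → the synthetic mix
Clay: the synthetic mix 59/245 = 24.1%, Blend 3 97/681 = 14.2% → the synthetic mix
Overall: the synthetic mix 82/270 = 30.4%, Blend 3 122/711 = 17.2% → the synthetic mix
The synthetic mix wins overall and in every soil group — no reversal.

Yes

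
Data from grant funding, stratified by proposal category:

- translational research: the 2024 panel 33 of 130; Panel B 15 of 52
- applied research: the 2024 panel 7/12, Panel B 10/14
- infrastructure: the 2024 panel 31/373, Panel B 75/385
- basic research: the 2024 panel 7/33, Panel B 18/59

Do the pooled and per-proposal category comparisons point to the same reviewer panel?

Yes

Translational research: the 2024 panel 33/130 = 25.4%, Panel B 15/52 = 28.8% → Panel B
Applied research: the 2024 panel 7/12 = 58.3%, Panel B 10/14 = 71.4% → Panel B
Infrastructure: the 2024 panel 31/373 = 8.3%, Panel B 75/385 = 19.5% → Panel B
Basic research: the 2024 panel 7/33 = 21.2%, Panel B 18/59 = 30.5% → Panel B
Overall: the 2024 panel 78/548 = 14.2%, Panel B 118/510 = 23.1% → Panel B
Panel B wins overall and in every proposal group — no reversal.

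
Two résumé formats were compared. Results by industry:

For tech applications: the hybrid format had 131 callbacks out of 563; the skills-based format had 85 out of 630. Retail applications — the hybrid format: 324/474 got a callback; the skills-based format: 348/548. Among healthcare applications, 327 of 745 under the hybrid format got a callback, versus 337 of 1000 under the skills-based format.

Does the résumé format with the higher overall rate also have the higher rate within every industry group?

Tech: the hybrid format 131/563 = 23.3%, the skills-based format 85/630 = 13.5% → the hybrid format
Retail: the hybrid format 324/474 = 68.4%, the skills-based format 348/548 = 63.5% → the hybrid format
Healthcare: the hybrid format 327/745 = 43.9%, the skills-based format 337/1000 = 33.7% → the hybrid format
Overall: the hybrid format 782/1782 = 43.9%, the skills-based format 770/2178 = 35.4% → the hybrid format
The hybrid format wins overall and in every industry group — no reversal.

Yes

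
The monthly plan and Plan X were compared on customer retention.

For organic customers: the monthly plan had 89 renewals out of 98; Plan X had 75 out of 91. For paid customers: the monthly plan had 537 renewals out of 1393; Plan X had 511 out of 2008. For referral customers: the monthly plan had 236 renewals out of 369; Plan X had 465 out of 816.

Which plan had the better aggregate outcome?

the monthly plan

Organic: the monthly plan 89/98 = 90.8%, Plan X 75/91 = 82.4% → the monthly plan
Paid: the monthly plan 537/1393 = 38.5%, Plan X 511/2008 = 25.4% → the monthly plan
Referral: the monthly plan 236/369 = 64.0%, Plan X 465/816 = 57.0% → the monthly plan
Overall: the monthly plan 862/1860 = 46.3%, Plan X 1051/2915 = 36.1% → the monthly plan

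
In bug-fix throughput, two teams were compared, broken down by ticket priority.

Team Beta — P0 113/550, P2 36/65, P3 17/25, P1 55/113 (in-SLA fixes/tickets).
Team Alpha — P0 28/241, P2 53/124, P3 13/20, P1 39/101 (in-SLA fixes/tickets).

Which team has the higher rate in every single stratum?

Team Beta

P0: Team Beta 113/550 = 20.5%, Team Alpha 28/241 = 11.6% → Team Beta
P2: Team Beta 36/65 = 55.4%, Team Alpha 53/124 = 42.7% → Team Beta
P3: Team Beta 17/25 = 68.0%, Team Alpha 13/20 = 65.0% → Team Beta
P1: Team Beta 55/113 = 48.7%, Team Alpha 39/101 = 38.6% → Team Beta
Team Beta has the higher rate in all 4 groups.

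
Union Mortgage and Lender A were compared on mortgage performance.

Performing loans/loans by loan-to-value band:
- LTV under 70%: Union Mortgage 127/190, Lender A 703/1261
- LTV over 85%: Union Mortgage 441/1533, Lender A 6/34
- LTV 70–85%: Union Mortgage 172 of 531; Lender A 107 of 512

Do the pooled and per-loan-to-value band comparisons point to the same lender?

No

LTV under 70%: Union Mortgage 127/190 = 66.8%, Lender A 703/1261 = 55.7% → Union Mortgage
LTV over 85%: Union Mortgage 441/1533 = 28.8%, Lender A 6/34 = 17.6% → Union Mortgage
LTV 70–85%: Union Mortgage 172/531 = 32.4%, Lender A 107/512 = 20.9% → Union Mortgage
Overall: Union Mortgage 740/2254 = 32.8%, Lender A 816/1807 = 45.2% → Lender A
Union Mortgage wins each loan-to-value group but Lender A wins overall — the comparison reverses. Union Mortgage's loans skew toward LTV over 85%, which has a lower base rate.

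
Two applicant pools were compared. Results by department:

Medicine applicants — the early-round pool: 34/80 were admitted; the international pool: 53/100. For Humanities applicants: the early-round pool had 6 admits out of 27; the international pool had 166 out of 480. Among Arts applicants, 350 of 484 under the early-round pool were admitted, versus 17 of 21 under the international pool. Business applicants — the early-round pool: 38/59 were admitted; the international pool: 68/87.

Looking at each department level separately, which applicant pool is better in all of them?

Medicine: the early-round pool 34/80 = 42.5%, the international pool 53/100 = 53.0% → the international pool
Humanities: the early-round pool 6/27 = 22.2%, the international pool 166/480 = 34.6% → the international pool
Arts: the early-round pool 350/484 = 72.3%, the international pool 17/21 = 81.0% → the international pool
Business: the early-round pool 38/59 = 64.4%, the international pool 68/87 = 78.2% → the international pool
The international pool has the higher rate in all 4 groups.

the international pool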